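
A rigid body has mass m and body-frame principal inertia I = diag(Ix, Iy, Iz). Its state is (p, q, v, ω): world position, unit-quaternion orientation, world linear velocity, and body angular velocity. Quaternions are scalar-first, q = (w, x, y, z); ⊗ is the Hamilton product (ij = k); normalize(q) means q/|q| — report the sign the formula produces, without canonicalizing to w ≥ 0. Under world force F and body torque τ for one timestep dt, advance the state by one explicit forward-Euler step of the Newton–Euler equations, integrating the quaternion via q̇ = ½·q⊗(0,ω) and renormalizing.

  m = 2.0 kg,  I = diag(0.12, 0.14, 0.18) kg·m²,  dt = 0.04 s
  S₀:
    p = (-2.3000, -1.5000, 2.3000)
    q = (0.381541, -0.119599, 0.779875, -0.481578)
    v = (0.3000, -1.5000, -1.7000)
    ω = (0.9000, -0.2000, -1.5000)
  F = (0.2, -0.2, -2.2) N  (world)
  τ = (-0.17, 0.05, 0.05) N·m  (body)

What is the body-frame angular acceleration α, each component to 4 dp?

precession coupling ω×(Iω) = (0.0120, 0.0810, -0.0036)
angular accel α = (-1.5167, -0.2214, 0.2978)

α = (-1.5167, -0.2214, 0.2978)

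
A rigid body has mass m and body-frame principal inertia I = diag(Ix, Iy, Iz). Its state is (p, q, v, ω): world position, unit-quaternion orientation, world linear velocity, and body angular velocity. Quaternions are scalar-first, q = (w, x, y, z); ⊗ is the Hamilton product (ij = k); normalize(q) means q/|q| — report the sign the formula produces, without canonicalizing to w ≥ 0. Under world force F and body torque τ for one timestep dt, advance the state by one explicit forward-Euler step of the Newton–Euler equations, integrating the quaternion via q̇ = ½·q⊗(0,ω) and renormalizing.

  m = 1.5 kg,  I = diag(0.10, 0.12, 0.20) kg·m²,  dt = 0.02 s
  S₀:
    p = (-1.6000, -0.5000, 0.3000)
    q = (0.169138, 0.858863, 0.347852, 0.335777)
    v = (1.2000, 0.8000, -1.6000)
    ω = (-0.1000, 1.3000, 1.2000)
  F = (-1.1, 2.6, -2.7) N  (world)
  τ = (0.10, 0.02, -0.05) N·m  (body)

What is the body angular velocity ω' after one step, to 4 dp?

angular accel α = (-0.2480, 0.0667, -0.2370)
ω + α·dt = (-0.1050, 1.3013, 1.1953)

ω' = (-0.1050, 1.3013, 1.1953)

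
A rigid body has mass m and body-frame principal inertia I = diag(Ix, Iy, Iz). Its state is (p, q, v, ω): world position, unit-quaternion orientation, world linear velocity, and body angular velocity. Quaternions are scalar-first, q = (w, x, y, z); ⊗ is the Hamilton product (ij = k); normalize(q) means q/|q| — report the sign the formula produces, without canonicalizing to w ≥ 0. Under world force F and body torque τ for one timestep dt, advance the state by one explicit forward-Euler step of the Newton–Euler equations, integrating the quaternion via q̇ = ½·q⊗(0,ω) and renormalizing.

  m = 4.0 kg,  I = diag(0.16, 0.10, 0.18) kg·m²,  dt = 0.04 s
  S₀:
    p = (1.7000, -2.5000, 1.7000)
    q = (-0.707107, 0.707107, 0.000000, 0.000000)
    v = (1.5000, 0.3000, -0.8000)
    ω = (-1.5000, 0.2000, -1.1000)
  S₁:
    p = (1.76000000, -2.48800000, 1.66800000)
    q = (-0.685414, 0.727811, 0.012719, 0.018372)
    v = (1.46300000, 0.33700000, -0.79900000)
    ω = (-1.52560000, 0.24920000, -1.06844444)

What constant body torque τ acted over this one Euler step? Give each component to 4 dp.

τ = (-0.1200, 0.0900, 0.1600)

rate change Δω = (-0.02560000, 0.04920000, 0.03155556)
I·α + gyro = (-0.1200, 0.0900, 0.1600)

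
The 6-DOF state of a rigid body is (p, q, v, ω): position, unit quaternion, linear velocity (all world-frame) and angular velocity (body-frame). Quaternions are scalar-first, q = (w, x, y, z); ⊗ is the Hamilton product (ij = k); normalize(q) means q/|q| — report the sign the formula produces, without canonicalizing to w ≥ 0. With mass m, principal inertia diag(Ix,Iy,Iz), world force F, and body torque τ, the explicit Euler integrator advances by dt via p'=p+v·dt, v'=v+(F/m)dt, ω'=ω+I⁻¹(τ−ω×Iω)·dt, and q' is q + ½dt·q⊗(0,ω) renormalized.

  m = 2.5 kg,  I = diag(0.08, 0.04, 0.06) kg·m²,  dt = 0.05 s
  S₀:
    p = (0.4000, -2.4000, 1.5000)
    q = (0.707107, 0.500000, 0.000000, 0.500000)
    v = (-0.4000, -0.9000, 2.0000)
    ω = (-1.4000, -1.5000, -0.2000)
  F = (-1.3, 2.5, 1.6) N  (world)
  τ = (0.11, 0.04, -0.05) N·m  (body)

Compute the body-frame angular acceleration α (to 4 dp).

ω×(Iω) gyroscopic = (0.0060, 0.0056, -0.0840)
angular accel α = (1.3000, 0.8600, 0.5667)

α = (1.3000, 0.8600, 0.5667)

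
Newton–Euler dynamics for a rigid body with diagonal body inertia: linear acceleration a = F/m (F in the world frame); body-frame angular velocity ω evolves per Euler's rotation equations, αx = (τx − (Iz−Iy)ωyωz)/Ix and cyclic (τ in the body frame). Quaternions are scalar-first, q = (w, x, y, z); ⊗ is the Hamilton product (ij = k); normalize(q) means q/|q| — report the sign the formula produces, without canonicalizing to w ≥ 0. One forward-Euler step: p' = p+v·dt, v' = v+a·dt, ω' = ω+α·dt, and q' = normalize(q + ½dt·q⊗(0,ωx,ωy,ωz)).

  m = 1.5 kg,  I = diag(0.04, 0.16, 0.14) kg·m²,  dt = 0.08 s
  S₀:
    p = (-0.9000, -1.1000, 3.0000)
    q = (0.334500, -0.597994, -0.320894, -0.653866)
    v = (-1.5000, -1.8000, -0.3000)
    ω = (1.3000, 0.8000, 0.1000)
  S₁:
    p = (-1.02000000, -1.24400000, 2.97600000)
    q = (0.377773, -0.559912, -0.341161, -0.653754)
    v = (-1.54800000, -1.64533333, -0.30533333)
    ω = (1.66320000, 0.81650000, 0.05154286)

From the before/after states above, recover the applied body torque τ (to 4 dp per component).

rate change Δω = (0.36320000, 0.01650000, -0.04845714)
τ = I·(Δω/dt) + ω₀×(Iω₀) = (0.1800, 0.0200, 0.0400)

τ = (0.1800, 0.0200, 0.0400)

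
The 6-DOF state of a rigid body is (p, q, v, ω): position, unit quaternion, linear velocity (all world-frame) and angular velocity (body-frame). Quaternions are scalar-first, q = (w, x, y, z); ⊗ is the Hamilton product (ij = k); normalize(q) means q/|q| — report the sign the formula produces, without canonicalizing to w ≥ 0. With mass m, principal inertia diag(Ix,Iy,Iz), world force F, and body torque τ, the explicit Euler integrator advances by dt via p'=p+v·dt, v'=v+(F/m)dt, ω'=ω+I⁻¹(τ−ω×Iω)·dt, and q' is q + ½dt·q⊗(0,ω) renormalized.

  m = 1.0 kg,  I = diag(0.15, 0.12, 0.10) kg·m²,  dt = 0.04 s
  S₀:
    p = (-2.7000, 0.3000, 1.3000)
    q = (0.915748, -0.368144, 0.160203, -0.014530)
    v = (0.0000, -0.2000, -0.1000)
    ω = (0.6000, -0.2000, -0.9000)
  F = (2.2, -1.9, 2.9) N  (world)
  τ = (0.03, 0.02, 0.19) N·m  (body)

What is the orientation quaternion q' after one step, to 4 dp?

2q̇ = q⊗(0,ω) = (0.2398500, 0.4023601, -0.5231972, -0.8466662)
q' = normalize(q + ½dt·q⊗(0,ω)) = (0.9203, -0.3600, 0.1497, -0.0315)

q' = (0.9203, -0.3600, 0.1497, -0.0315)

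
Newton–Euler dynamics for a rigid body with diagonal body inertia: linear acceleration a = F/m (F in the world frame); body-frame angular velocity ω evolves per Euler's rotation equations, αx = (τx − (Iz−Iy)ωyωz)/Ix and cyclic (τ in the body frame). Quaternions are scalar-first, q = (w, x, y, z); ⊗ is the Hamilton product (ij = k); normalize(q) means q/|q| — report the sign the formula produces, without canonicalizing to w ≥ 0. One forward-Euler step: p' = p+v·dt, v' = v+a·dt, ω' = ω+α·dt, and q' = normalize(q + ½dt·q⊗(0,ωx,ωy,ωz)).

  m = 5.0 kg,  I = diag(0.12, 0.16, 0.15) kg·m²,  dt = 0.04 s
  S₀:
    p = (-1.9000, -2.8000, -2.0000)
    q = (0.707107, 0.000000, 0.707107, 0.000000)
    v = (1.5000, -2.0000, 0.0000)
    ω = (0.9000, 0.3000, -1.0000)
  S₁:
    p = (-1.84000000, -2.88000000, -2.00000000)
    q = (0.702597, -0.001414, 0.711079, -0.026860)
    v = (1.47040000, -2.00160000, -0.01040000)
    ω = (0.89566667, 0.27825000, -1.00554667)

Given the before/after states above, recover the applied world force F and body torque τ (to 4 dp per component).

ω₁ − ω₀ = (-0.00433333, -0.02175000, -0.00554667)
I·α + gyro = (-0.0100, -0.0600, -0.0100)
velocity change Δv = (-0.02960000, -0.00160000, -0.01040000)
applied force F = (-3.7000, -0.2000, -1.3000)

F = (-3.7000, -0.2000, -1.3000)
τ = (-0.0100, -0.0600, -0.0100)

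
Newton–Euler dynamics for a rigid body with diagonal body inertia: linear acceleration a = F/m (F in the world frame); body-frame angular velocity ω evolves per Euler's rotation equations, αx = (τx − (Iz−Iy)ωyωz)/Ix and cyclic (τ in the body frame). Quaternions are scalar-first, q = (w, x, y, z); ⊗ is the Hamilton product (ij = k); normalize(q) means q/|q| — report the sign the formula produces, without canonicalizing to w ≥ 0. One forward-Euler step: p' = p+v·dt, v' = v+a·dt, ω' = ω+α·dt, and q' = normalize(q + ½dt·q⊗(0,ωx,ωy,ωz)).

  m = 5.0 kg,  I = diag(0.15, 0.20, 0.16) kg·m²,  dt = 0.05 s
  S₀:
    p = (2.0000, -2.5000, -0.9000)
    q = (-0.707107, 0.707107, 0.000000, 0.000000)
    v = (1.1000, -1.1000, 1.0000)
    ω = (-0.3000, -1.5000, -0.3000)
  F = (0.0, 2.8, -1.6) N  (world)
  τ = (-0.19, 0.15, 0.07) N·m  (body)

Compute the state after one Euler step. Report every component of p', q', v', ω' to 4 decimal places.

(τ − ω×Iω)/I = (-1.1467, 0.7545, 0.2969)
ω + α·dt = (-0.3573, -1.4623, -0.2852)
q⊗(0,ω) = (0.2121321, 0.2121321, 1.2727926, -0.8485284)
q + ½dt·q⊗(0,ω), renormalized = (-0.7013, 0.7119, 0.0318, -0.0212)
p + v·dt = (2.0550, -2.5550, -0.8500)
new velocity v' = (1.1000, -1.0720, 0.9840)

p' = (2.0550, -2.5550, -0.8500)
q' = (-0.7013, 0.7119, 0.0318, -0.0212)
v' = (1.1000, -1.0720, 0.9840)
ω' = (-0.3573, -1.4623, -0.2852)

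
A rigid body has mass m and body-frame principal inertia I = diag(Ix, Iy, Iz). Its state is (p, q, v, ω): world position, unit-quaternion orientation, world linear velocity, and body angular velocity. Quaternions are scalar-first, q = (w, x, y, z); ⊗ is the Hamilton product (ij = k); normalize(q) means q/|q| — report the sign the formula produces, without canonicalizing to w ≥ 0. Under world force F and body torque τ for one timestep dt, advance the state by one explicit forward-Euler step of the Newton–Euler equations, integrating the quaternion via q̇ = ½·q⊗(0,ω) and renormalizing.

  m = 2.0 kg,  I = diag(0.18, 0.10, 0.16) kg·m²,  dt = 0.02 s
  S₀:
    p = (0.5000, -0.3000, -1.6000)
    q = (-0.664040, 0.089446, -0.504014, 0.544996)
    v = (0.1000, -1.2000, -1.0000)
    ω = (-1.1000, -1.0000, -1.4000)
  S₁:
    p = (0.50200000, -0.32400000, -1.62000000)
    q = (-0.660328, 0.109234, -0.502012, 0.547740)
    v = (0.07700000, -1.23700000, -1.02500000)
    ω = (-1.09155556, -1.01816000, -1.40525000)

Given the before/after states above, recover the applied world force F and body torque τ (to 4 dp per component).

F = (-2.3000, -3.7000, -2.5000)
τ = (0.1600, -0.0600, -0.1300)

ω₁ − ω₀ = (0.00844444, -0.01816000, -0.00525000)
τ = I·(Δω/dt) + ω₀×(Iω₀) = (0.1600, -0.0600, -0.1300)
Δv = v₁−v₀ = (-0.02300000, -0.03700000, -0.02500000)
applied force F = (-2.3000, -3.7000, -2.5000)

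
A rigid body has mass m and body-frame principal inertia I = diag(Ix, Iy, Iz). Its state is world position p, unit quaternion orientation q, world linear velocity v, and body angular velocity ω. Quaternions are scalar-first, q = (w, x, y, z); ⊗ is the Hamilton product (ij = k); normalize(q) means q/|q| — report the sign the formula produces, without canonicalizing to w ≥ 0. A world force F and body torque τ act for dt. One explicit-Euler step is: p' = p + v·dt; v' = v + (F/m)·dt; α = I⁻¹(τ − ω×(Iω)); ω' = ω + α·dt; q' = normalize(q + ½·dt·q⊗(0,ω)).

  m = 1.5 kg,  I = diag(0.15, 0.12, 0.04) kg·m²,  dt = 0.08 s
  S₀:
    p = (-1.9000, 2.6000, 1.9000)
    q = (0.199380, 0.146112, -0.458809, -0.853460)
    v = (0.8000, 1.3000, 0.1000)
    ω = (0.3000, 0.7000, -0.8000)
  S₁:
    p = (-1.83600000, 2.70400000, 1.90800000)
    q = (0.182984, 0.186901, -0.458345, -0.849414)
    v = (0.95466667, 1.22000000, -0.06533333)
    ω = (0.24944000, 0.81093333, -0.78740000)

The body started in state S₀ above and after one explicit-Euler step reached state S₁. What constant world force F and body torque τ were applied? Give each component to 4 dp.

F = (2.9000, -1.5000, -3.1000)
τ = (-0.0500, 0.1400, 0.0000)

Δv = v₁−v₀ = (0.15466667, -0.08000000, -0.16533333)
applied force F = (2.9000, -1.5000, -3.1000)
rate change Δω = (-0.05056000, 0.11093333, 0.01260000)
ω₀×(Iω₀) = (0.0448, -0.0264, -0.0063)
I·α + gyro = (-0.0500, 0.1400, 0.0000)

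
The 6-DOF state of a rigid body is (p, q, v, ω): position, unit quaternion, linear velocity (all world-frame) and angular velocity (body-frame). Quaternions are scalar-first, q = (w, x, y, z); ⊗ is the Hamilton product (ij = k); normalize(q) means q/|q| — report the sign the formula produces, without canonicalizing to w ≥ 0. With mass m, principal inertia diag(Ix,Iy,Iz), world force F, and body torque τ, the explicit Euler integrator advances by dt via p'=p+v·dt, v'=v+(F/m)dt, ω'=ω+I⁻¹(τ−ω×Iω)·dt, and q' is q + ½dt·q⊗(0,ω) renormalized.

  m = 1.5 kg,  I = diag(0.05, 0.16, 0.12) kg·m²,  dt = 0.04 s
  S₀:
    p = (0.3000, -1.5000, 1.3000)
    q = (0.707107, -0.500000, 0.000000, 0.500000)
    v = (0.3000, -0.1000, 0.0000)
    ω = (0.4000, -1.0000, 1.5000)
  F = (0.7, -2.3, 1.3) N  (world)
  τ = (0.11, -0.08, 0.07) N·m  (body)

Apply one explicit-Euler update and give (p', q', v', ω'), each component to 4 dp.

p' = (0.3120, -1.5040, 1.3000)
q' = (0.6956, -0.4840, 0.0049, 0.5309)
v' = (0.3187, -0.1613, 0.0347)
ω' = (0.4400, -1.0095, 1.5380)

ω×(Iω) gyroscopic = (0.0600, -0.0420, -0.0440)
angular accel α = (1.0000, -0.2375, 0.9500)
ω' = ω + α·dt = (0.4400, -1.0095, 1.5380)
2q̇ = q⊗(0,ω) = (-0.5500000, 0.7828428, 0.2428930, 1.5606605)
q' = normalize(q + ½dt·q⊗(0,ω)) = (0.6956, -0.4840, 0.0049, 0.5309)
linear accel F/m = (0.4667, -1.5333, 0.8667)
new position p' = (0.3120, -1.5040, 1.3000)
new velocity v' = (0.3187, -0.1613, 0.0347)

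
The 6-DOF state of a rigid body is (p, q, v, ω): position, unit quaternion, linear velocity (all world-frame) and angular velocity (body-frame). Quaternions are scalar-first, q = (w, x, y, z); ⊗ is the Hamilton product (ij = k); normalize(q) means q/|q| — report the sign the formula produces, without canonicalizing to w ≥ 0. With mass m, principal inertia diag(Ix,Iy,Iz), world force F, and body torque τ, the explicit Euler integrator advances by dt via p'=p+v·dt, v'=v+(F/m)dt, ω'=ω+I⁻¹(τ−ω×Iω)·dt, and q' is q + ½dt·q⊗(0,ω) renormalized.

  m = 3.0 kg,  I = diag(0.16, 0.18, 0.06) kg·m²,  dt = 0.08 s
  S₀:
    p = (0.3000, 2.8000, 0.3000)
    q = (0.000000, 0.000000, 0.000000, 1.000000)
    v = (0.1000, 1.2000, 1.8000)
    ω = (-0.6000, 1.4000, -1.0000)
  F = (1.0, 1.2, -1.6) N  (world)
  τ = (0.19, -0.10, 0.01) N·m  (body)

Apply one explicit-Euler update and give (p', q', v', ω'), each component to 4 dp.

p' = (0.3080, 2.8960, 0.4440)
q' = (0.0399, -0.0559, -0.0239, 0.9974)
v' = (0.1267, 1.2320, 1.7573)
ω' = (-0.5890, 1.3289, -0.9643)

precession coupling ω×(Iω) = (0.1680, 0.0600, -0.0168)
angular accel α = (0.1375, -0.8889, 0.4467)
ω + α·dt = (-0.5890, 1.3289, -0.9643)
q⊗(0,ω) = (1.0000000, -1.4000000, -0.6000000, 0.0000000)
q + ½dt·q⊗(0,ω), renormalized = (0.0399, -0.0559, -0.0239, 0.9974)
p + v·dt = (0.3080, 2.8960, 0.4440)
v' = v + a·dt = (0.1267, 1.2320, 1.7573)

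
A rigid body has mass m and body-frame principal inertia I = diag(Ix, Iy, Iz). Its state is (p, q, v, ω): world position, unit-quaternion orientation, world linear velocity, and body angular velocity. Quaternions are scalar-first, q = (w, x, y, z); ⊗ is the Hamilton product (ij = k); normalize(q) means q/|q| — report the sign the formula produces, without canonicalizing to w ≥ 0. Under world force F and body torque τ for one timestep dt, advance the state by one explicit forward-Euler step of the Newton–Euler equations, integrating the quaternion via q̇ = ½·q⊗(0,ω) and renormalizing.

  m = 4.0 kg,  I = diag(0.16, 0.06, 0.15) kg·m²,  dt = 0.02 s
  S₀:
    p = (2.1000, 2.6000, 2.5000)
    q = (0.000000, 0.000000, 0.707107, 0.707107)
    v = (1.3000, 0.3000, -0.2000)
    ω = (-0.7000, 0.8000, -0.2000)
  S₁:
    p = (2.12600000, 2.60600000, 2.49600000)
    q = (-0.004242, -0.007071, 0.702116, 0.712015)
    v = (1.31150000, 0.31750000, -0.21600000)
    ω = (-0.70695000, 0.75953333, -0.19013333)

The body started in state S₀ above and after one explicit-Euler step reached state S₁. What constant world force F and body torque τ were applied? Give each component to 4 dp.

F = (2.3000, 3.5000, -3.2000)
τ = (-0.0700, -0.1200, 0.1300)

v₁ − v₀ = (0.01150000, 0.01750000, -0.01600000)
m·(v₁−v₀)/dt = (2.3000, 3.5000, -3.2000)
Δω = ω₁−ω₀ = (-0.00695000, -0.04046667, 0.00986667)
τ = I·(Δω/dt) + ω₀×(Iω₀) = (-0.0700, -0.1200, 0.1300)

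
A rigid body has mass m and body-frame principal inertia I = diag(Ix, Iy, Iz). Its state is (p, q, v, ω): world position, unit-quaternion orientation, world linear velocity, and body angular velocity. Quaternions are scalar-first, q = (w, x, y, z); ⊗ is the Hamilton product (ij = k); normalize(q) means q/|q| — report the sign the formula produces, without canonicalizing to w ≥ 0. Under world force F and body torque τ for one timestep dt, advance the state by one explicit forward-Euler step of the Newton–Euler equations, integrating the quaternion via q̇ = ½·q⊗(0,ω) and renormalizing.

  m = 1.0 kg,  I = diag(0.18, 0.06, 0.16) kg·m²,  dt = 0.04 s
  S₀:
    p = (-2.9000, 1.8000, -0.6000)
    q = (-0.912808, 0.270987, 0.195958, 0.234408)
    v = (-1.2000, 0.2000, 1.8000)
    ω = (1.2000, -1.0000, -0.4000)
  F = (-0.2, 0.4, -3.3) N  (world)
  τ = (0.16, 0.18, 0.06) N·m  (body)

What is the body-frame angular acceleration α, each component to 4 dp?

precession coupling ω×(Iω) = (0.0400, -0.0096, 0.1440)
(τ − ω×Iω)/I = (0.6667, 3.1600, -0.5250)

α = (0.6667, 3.1600, -0.5250)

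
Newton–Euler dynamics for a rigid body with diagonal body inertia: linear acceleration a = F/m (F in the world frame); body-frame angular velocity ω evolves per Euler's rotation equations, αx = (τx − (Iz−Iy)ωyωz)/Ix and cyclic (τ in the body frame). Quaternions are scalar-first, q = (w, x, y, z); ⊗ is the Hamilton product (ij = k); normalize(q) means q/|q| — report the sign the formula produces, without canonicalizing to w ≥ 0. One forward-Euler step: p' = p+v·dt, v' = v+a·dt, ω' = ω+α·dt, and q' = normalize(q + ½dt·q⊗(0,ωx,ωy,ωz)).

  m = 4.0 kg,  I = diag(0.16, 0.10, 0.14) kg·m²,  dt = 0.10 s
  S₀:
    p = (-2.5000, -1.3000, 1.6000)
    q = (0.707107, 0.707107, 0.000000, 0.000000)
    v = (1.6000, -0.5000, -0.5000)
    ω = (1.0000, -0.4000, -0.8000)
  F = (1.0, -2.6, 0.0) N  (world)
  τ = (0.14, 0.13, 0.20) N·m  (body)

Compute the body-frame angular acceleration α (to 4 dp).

α = (0.7950, 1.4600, 1.2571)

gyro term ω×Iω = (0.0128, -0.0160, 0.0240)
angular accel α = (0.7950, 1.4600, 1.2571)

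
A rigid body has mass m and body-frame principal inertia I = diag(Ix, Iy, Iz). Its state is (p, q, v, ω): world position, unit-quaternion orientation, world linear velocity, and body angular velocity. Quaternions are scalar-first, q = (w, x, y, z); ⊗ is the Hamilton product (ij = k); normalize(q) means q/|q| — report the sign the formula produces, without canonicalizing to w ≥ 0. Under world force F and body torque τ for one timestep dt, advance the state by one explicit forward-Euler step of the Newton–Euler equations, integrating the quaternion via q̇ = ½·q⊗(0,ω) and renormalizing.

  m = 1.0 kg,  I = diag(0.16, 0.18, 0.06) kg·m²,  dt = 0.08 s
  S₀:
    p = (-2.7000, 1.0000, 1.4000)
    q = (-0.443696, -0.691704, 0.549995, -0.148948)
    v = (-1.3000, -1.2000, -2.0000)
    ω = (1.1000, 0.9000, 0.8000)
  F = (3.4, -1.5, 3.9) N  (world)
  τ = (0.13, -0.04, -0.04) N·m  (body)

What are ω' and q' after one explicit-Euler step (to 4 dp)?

ω' = (1.2082, 0.8431, 0.7203)
q' = (-0.4274, -0.6868, 0.5484, -0.2118)

(τ − ω×Iω)/I = (1.3525, -0.7111, -0.9967)
new body rate ω' = (1.2082, 0.8431, 0.7203)
Hamilton product q⊗(0,ω) = (0.3850373, 0.0859836, -0.0098060, -1.5824849)
updated quaternion q' = (-0.4274, -0.6868, 0.5484, -0.2118)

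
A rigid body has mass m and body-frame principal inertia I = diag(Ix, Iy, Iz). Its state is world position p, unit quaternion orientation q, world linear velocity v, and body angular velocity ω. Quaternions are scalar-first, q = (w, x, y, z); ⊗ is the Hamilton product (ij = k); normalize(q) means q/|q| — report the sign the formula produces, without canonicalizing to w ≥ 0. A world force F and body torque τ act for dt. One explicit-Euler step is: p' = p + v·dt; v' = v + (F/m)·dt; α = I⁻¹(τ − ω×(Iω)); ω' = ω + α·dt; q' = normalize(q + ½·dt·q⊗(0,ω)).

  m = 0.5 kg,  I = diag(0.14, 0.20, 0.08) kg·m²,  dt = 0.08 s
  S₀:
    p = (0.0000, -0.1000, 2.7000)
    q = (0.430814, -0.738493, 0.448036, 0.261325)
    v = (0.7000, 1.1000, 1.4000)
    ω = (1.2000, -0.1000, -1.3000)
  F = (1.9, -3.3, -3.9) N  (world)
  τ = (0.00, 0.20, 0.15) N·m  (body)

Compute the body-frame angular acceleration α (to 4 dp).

ω×(Iω) gyroscopic = (-0.0156, -0.0936, -0.0072)
angular accel α = (0.1114, 1.4680, 1.9650)

α = (0.1114, 1.4680, 1.9650)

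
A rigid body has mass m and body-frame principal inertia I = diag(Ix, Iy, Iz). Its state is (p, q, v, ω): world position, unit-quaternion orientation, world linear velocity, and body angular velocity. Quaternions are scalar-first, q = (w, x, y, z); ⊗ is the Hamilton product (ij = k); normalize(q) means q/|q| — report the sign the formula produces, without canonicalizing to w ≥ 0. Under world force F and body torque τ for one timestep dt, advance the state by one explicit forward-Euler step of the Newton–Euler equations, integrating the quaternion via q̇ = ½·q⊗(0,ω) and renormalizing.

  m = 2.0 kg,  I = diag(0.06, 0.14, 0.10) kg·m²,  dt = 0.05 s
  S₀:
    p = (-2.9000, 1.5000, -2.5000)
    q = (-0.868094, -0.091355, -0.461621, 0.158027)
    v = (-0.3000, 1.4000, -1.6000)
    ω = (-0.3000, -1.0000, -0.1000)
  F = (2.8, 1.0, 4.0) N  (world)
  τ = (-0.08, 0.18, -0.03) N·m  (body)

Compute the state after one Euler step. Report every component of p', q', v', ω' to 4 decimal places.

linear accel F/m = (1.4000, 0.5000, 2.0000)
new position p' = (-2.9150, 1.5700, -2.5800)
v' = v + a·dt = (-0.2300, 1.4250, -1.5000)
gyro term ω×Iω = (-0.0040, -0.0012, 0.0240)
(τ − ω×Iω)/I = (-1.2667, 1.2943, -0.5400)
new body rate ω' = (-0.3633, -0.9353, -0.1270)
q⊗(0,ω) = (-0.4732248, 0.4646173, 0.8115504, 0.0396781)
q + ½dt·q⊗(0,ω), renormalized = (-0.8796, -0.0797, -0.4412, 0.1590)

p' = (-2.9150, 1.5700, -2.5800)
q' = (-0.8796, -0.0797, -0.4412, 0.1590)
v' = (-0.2300, 1.4250, -1.5000)
ω' = (-0.3633, -0.9353, -0.1270)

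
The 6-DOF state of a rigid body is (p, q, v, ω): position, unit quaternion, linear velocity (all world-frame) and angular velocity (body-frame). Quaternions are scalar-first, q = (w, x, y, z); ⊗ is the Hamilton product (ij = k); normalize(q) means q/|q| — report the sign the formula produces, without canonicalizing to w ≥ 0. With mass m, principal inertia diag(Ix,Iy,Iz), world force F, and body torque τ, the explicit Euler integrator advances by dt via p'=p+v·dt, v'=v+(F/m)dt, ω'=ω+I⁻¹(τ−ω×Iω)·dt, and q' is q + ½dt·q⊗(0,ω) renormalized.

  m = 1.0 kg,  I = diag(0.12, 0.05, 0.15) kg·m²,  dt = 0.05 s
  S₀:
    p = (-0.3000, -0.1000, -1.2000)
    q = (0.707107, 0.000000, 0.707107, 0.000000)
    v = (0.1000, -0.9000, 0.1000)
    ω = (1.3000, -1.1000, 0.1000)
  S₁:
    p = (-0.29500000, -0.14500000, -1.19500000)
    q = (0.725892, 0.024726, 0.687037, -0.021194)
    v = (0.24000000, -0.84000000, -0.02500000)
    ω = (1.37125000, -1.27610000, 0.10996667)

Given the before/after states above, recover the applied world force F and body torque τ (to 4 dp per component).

rate change Δω = (0.07125000, -0.17610000, 0.00996667)
gyro term ω₀×Iω₀ = (-0.0110, -0.0039, 0.1001)
I·α + gyro = (0.1600, -0.1800, 0.1300)
Δv = v₁−v₀ = (0.14000000, 0.06000000, -0.12500000)
F = m·Δv/dt = (2.8000, 1.2000, -2.5000)

F = (2.8000, 1.2000, -2.5000)
τ = (0.1600, -0.1800, 0.1300)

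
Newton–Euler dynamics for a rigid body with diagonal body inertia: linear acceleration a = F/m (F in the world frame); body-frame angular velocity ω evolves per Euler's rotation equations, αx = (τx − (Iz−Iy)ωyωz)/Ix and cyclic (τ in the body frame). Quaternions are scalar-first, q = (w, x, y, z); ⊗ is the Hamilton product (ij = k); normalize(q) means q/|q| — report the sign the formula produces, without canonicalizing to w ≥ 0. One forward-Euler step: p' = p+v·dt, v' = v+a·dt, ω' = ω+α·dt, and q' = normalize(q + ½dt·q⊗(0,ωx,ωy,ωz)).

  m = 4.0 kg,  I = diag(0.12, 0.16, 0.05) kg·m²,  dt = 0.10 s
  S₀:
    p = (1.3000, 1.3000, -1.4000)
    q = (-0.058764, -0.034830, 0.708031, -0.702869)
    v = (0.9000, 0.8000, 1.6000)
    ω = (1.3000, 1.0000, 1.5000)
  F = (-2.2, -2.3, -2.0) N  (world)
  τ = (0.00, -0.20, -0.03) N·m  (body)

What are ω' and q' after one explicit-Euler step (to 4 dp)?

ω' = (1.4375, 0.7897, 1.3360)
q' = (-0.0389, 0.0493, 0.6580, -0.7504)

ω×(Iω) gyroscopic = (-0.1650, 0.1365, 0.0520)
(τ − ω×Iω)/I = (1.3750, -2.1031, -1.6400)
ω' = ω + α·dt = (1.4375, 0.7897, 1.3360)
q⊗(0,ω) = (0.3915515, 1.6885223, -0.9202487, -1.0434163)
q + ½dt·q⊗(0,ω), renormalized = (-0.0389, 0.0493, 0.6580, -0.7504)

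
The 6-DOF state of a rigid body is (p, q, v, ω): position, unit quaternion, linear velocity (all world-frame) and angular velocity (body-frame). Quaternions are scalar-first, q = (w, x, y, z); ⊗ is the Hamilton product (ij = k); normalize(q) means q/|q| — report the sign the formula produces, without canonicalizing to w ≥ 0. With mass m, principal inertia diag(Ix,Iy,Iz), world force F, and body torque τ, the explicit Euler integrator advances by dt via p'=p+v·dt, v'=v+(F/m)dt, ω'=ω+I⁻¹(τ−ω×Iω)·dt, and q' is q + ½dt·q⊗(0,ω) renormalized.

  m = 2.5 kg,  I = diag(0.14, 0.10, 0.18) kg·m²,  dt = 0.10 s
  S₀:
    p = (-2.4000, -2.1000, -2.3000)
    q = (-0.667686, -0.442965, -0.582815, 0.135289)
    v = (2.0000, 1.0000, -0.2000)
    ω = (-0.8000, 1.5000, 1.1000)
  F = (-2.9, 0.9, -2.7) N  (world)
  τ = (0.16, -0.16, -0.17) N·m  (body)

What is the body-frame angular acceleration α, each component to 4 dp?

precession coupling ω×(Iω) = (0.1320, 0.0352, 0.0480)
angular accel α = (0.2000, -1.9520, -1.2111)

α = (0.2000, -1.9520, -1.2111)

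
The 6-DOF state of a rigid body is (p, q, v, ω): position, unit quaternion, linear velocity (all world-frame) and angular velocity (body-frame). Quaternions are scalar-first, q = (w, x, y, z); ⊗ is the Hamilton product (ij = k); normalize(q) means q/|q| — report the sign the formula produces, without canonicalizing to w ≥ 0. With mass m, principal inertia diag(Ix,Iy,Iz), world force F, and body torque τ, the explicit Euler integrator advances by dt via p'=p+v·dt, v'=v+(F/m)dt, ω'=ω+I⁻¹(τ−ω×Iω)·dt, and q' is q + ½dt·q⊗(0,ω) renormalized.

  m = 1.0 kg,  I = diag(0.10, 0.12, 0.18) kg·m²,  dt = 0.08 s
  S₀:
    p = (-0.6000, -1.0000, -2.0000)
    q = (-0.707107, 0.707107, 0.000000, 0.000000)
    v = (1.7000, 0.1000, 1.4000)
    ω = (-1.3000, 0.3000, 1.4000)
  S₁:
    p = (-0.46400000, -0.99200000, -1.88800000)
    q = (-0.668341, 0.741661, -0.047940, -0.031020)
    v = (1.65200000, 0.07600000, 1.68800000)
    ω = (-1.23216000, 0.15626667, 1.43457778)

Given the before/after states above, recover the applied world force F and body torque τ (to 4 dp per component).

rate change Δω = (0.06784000, -0.14373333, 0.03457778)
ω₀×(Iω₀) = (0.0252, 0.1456, -0.0078)
applied torque τ = (0.1100, -0.0700, 0.0700)
velocity change Δv = (-0.04800000, -0.02400000, 0.28800000)
applied force F = (-0.6000, -0.3000, 3.6000)

F = (-0.6000, -0.3000, 3.6000)
τ = (0.1100, -0.0700, 0.0700)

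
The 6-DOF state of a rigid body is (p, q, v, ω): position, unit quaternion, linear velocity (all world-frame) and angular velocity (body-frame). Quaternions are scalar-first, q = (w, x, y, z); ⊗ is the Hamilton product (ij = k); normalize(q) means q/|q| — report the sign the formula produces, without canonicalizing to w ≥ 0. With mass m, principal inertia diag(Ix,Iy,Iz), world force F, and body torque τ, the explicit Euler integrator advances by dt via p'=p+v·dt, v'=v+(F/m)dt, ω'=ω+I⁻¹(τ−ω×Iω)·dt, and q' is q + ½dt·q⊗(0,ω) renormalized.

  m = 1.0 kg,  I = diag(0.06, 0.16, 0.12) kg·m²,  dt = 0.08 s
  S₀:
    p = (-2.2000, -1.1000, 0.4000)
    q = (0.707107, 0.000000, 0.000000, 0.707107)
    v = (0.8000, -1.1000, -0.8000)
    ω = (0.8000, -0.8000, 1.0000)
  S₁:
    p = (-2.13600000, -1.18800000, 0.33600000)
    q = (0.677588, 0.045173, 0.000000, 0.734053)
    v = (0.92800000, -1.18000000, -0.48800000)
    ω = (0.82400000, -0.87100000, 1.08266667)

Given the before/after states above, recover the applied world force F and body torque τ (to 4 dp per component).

Δω = ω₁−ω₀ = (0.02400000, -0.07100000, 0.08266667)
applied torque τ = (0.0500, -0.1900, 0.0600)
velocity change Δv = (0.12800000, -0.08000000, 0.31200000)
m·(v₁−v₀)/dt = (1.6000, -1.0000, 3.9000)

F = (1.6000, -1.0000, 3.9000)
τ = (0.0500, -0.1900, 0.0600)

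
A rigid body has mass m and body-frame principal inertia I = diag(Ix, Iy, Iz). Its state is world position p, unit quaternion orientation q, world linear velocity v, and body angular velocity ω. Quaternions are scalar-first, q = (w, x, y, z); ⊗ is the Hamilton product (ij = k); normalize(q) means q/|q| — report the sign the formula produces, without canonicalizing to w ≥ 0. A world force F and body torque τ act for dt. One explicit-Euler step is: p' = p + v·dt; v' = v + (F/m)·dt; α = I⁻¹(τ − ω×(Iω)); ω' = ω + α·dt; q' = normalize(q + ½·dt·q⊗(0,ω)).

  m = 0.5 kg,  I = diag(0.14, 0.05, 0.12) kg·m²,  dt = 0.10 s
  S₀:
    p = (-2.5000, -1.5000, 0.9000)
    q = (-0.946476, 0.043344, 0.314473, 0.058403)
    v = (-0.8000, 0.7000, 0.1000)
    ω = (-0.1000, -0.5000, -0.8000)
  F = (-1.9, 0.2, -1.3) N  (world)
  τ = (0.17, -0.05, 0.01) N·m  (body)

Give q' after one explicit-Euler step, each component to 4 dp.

q' = (-0.9350, 0.0369, 0.3392, 0.0966)

Hamilton product q⊗(0,ω) = (0.2082933, -0.1277293, 0.5020729, 0.7669561)
q + ½dt·q⊗(0,ω), renormalized = (-0.9350, 0.0369, 0.3392, 0.0966)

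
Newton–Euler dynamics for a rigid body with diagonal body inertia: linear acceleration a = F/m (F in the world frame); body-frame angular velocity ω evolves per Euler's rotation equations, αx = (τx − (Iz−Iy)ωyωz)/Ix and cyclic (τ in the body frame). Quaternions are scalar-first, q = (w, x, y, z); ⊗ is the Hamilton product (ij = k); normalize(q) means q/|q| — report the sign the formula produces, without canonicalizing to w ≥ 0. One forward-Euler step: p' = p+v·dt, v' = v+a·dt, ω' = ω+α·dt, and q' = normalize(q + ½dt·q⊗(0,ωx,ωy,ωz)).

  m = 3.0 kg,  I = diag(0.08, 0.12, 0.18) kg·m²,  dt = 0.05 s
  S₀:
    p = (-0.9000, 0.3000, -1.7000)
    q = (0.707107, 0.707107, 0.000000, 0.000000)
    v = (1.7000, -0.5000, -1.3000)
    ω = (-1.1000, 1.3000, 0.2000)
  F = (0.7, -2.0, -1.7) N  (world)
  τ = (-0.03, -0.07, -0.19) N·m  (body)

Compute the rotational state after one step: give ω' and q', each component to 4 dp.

ω' = (-1.1285, 1.2617, 0.1631)
q' = (0.7259, 0.6870, 0.0194, 0.0265)

ω×(Iω) gyroscopic = (0.0156, 0.0220, -0.0572)
α = I⁻¹(τ − ω×Iω) = (-0.5700, -0.7667, -0.7378)
ω' = ω + α·dt = (-1.1285, 1.2617, 0.1631)
Hamilton product q⊗(0,ω) = (0.7778177, -0.7778177, 0.7778177, 1.0606605)
updated quaternion q' = (0.7259, 0.6870, 0.0194, 0.0265)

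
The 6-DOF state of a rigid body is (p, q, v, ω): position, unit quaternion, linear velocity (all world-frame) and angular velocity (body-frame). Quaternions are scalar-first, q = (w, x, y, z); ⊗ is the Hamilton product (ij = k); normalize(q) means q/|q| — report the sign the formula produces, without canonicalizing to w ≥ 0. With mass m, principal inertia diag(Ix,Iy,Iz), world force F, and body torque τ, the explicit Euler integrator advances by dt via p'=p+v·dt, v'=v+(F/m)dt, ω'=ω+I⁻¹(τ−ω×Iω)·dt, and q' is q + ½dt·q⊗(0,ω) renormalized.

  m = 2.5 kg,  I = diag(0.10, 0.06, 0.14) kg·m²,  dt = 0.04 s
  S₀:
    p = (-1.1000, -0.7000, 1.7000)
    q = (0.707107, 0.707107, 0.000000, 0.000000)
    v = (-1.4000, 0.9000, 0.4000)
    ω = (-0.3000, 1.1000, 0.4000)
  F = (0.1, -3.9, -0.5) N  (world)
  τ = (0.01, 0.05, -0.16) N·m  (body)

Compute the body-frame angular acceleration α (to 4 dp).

α = (-0.2520, 0.7533, -1.2371)

gyro term ω×Iω = (0.0352, 0.0048, 0.0132)
α = I⁻¹(τ − ω×Iω) = (-0.2520, 0.7533, -1.2371)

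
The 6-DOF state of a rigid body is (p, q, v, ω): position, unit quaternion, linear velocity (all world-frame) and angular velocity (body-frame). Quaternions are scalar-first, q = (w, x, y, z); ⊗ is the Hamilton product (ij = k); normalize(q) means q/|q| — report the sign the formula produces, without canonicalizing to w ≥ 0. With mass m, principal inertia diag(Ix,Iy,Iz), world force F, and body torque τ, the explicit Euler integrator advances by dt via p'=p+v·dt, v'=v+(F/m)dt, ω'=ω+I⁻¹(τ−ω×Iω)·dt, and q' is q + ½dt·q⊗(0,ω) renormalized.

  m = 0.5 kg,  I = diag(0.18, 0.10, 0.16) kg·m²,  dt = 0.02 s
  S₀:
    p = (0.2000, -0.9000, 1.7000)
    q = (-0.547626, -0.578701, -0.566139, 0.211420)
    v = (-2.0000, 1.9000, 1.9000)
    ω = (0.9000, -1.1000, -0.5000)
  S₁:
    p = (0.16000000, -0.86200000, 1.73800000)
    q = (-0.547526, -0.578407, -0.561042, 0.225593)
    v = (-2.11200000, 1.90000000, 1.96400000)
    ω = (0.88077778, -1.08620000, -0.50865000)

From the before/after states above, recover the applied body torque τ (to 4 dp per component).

Δω = ω₁−ω₀ = (-0.01922222, 0.01380000, -0.00865000)
I·α + gyro = (-0.1400, 0.0600, 0.0100)

τ = (-0.1400, 0.0600, 0.0100)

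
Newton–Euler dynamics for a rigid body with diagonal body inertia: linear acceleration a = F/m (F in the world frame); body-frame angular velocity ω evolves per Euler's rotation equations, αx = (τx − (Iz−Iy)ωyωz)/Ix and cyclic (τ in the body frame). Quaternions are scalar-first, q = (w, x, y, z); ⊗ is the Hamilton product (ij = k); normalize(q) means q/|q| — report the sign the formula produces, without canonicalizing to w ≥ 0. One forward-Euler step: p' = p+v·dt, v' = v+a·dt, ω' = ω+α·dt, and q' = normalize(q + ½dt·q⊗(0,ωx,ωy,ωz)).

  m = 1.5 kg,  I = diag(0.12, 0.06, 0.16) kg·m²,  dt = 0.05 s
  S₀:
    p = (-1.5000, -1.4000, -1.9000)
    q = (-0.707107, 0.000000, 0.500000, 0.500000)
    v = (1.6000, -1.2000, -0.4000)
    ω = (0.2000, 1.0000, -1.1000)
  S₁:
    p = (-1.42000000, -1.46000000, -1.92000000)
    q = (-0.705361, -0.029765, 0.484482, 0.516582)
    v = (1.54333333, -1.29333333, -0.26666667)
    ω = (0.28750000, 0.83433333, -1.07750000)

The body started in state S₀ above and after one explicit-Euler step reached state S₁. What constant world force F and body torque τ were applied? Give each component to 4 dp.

ω₁ − ω₀ = (0.08750000, -0.16566667, 0.02250000)
ω₀×(Iω₀) = (-0.1100, 0.0088, -0.0120)
applied torque τ = (0.1000, -0.1900, 0.0600)
Δv = v₁−v₀ = (-0.05666667, -0.09333333, 0.13333333)
m·(v₁−v₀)/dt = (-1.7000, -2.8000, 4.0000)

F = (-1.7000, -2.8000, 4.0000)
τ = (0.1000, -0.1900, 0.0600)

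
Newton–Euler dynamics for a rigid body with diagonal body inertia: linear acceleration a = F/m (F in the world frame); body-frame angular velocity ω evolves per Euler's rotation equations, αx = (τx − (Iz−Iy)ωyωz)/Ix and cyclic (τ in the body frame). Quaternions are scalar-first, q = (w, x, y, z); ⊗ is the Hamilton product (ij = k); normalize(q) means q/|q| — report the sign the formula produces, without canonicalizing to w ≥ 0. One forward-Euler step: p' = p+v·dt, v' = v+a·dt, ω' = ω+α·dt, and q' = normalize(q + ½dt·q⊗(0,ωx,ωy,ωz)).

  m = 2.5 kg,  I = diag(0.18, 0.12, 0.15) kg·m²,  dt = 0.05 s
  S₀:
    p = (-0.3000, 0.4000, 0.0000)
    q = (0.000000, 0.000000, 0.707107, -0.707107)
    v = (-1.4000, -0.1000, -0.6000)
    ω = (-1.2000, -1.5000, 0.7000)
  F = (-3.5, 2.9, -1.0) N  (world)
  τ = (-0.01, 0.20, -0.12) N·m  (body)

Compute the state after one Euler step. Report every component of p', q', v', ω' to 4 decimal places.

precession coupling ω×(Iω) = (-0.0315, -0.0252, -0.1080)
(τ − ω×Iω)/I = (0.1194, 1.8767, -0.0800)
ω' = ω + α·dt = (-1.1940, -1.4062, 0.6960)
q⊗(0,ω) = (1.5556354, -0.5656856, 0.8485284, 0.8485284)
q' = normalize(q + ½dt·q⊗(0,ω)) = (0.0388, -0.0141, 0.7274, -0.6850)
a = F/m = (-1.4000, 1.1600, -0.4000)
p + v·dt = (-0.3700, 0.3950, -0.0300)
v + (F/m)dt = (-1.4700, -0.0420, -0.6200)

p' = (-0.3700, 0.3950, -0.0300)
q' = (0.0388, -0.0141, 0.7274, -0.6850)
v' = (-1.4700, -0.0420, -0.6200)
ω' = (-1.1940, -1.4062, 0.6960)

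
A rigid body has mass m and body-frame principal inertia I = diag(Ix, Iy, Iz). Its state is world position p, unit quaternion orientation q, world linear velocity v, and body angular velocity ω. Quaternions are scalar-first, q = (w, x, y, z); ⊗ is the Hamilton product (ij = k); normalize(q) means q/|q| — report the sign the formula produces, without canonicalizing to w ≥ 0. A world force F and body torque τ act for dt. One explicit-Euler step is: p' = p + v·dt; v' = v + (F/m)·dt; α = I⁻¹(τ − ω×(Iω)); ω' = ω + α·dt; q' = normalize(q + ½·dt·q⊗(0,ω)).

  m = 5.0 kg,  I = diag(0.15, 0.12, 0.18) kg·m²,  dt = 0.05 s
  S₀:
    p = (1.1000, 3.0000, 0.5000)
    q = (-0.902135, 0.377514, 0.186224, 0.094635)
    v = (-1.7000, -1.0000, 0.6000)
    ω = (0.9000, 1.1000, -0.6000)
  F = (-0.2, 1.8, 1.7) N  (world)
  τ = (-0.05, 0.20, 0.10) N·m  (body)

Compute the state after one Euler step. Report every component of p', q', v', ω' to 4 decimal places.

precession coupling ω×(Iω) = (-0.0396, 0.0162, -0.0297)
angular accel α = (-0.0693, 1.5317, 0.7206)
ω' = ω + α·dt = (0.8965, 1.1766, -0.5640)
2q̇ = q⊗(0,ω) = (-0.4878280, -1.0277544, -0.6806686, 0.7889448)
q + ½dt·q⊗(0,ω), renormalized = (-0.9137, 0.3516, 0.1691, 0.1143)
a = (-0.0400, 0.3600, 0.3400)
new position p' = (1.0150, 2.9500, 0.5300)
v' = v + a·dt = (-1.7020, -0.9820, 0.6170)

p' = (1.0150, 2.9500, 0.5300)
q' = (-0.9137, 0.3516, 0.1691, 0.1143)
v' = (-1.7020, -0.9820, 0.6170)
ω' = (0.8965, 1.1766, -0.5640)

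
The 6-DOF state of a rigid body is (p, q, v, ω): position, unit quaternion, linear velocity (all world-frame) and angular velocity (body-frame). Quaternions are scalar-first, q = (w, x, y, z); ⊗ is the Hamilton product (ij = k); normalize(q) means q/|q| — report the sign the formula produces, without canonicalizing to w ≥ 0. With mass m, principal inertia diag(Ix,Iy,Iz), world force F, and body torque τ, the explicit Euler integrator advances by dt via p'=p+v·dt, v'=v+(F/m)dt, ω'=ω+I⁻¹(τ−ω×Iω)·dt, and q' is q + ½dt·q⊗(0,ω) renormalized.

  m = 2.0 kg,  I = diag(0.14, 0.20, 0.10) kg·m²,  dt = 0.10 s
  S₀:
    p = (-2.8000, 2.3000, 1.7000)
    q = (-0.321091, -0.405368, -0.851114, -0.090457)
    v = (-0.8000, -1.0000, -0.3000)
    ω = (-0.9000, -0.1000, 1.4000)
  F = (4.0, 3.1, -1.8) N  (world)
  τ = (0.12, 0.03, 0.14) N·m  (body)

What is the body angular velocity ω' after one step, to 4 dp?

ω' = (-0.8243, -0.0598, 1.5346)

angular accel α = (0.7571, 0.4020, 1.3460)
ω' = ω + α·dt = (-0.8243, -0.0598, 1.5346)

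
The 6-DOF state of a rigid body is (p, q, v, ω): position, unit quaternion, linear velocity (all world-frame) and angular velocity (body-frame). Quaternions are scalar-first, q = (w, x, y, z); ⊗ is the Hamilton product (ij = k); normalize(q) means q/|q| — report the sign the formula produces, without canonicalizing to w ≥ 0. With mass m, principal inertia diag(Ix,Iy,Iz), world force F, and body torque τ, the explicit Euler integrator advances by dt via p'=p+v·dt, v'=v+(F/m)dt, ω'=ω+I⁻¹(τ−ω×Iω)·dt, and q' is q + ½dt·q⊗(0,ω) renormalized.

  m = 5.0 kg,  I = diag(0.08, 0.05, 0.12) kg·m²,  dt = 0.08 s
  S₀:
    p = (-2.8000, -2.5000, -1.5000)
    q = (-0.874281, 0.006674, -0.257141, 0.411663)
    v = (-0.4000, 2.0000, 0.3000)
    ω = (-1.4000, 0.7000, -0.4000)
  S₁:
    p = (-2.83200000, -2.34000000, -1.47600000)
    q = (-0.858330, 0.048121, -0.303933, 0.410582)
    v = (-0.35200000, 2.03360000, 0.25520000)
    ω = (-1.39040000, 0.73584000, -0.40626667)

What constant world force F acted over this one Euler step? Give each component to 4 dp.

Δv = v₁−v₀ = (0.04800000, 0.03360000, -0.04480000)
applied force F = (3.0000, 2.1000, -2.8000)

F = (3.0000, 2.1000, -2.8000)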